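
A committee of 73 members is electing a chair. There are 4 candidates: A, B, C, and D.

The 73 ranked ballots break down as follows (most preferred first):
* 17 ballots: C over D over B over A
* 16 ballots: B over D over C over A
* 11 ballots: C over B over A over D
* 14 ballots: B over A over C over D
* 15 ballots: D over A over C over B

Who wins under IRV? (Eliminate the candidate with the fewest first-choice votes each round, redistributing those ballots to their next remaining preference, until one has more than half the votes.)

C

Round 1: A 0, B 30, C 28, D 15. A eliminated.
Round 2: B 30, C 28, D 15. D eliminated.
Round 3: B 30, C 43. C has a majority (≥37).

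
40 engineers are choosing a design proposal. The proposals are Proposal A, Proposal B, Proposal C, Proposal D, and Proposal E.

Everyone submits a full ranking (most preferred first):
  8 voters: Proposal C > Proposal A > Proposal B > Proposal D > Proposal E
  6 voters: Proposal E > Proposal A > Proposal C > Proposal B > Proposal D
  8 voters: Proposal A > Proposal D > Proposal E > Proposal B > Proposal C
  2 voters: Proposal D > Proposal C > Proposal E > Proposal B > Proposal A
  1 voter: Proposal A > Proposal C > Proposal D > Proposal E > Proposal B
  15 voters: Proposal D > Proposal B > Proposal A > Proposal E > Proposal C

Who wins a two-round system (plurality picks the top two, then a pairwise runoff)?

Proposal A

Round 1 first-place votes: Proposal A 9, Proposal B 0, Proposal C 8, Proposal D 17, Proposal E 6. Proposal D and Proposal A advance.
Runoff: Proposal D is ranked above Proposal A on 17 ballots, Proposal A above Proposal D on 23.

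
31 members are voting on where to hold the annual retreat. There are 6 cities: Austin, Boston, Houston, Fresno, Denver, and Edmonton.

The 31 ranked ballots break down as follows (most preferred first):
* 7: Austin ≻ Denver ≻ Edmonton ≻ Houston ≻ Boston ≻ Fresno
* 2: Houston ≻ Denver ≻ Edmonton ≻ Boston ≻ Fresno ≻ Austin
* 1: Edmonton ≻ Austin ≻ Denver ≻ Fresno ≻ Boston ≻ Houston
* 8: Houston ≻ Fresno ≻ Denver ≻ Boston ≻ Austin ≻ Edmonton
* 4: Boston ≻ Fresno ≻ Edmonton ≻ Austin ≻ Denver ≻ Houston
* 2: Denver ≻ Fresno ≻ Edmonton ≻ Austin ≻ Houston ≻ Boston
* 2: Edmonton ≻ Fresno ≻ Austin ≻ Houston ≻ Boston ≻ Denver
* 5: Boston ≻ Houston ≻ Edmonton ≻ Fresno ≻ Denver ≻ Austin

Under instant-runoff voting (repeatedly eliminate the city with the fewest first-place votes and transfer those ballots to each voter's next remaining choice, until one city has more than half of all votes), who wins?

Round 1: Austin 7, Boston 9, Houston 10, Fresno 0, Denver 2, Edmonton 3. Fresno eliminated.
Round 2: Austin 7, Boston 9, Houston 10, Denver 2, Edmonton 3. Denver eliminated.
Round 3: Austin 7, Boston 9, Houston 10, Edmonton 5. Edmonton eliminated.
Round 4: Austin 12, Boston 9, Houston 10. Boston eliminated.
Round 5: Austin 16, Houston 15. Austin has a majority (≥16).

Austin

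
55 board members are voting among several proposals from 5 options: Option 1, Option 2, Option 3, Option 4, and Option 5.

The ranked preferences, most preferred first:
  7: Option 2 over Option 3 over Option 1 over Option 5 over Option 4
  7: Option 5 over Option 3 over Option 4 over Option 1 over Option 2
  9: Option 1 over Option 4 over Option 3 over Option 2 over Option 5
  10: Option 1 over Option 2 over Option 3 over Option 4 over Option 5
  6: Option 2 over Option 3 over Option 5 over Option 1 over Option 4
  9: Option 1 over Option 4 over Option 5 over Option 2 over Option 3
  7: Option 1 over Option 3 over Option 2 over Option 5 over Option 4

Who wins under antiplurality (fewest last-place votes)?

Last-place votes: Option 1 0, Option 2 7, Option 3 9, Option 4 20, Option 5 19.

Option 1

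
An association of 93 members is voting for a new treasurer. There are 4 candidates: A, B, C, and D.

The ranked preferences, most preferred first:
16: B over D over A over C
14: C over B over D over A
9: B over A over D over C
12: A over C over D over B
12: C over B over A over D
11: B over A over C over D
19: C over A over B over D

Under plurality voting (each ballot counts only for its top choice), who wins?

First-place votes: A 12, B 36, C 45, D 0.

C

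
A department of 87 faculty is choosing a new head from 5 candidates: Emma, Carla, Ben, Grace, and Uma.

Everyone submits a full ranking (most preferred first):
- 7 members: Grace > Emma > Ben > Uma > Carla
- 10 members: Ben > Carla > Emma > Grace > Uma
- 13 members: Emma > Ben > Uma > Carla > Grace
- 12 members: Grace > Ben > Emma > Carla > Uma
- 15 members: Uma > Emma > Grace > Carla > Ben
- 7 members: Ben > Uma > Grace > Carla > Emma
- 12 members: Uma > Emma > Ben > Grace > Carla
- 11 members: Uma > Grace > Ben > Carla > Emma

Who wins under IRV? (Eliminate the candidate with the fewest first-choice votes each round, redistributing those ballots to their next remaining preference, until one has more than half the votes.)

Round 1: Emma 13, Carla 0, Ben 17, Grace 19, Uma 38. Carla eliminated.
Round 2: Emma 13, Ben 17, Grace 19, Uma 38. Emma eliminated.
Round 3: Ben 30, Grace 19, Uma 38. Grace eliminated.
Round 4: Ben 49, Uma 38. Ben has a majority (≥44).

Ben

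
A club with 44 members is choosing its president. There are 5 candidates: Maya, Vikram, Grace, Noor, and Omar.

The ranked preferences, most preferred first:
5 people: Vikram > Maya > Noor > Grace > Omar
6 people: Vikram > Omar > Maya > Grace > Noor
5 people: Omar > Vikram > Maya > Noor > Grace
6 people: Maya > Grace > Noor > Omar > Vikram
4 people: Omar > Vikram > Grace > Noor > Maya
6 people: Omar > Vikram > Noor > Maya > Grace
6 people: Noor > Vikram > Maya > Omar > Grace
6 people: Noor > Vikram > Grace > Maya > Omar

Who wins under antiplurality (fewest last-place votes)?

Last-place votes: Maya 4, Vikram 6, Grace 17, Noor 6, Omar 11.

Maya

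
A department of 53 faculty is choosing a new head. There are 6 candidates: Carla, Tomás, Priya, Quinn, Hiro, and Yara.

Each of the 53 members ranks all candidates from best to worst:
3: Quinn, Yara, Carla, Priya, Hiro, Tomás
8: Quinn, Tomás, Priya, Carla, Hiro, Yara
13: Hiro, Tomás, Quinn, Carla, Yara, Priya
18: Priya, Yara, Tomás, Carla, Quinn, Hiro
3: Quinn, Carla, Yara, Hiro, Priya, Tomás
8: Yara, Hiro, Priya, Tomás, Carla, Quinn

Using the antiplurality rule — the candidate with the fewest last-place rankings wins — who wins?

Carla

Last-place votes: Carla 0, Tomás 6, Priya 13, Quinn 8, Hiro 18, Yara 8.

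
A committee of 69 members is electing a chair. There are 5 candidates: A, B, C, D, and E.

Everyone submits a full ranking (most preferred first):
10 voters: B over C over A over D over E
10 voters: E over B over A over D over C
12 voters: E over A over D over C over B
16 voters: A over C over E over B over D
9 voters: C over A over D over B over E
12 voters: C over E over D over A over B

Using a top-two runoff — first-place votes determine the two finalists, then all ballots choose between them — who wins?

Round 1 first-place votes: A 16, B 10, C 21, D 0, E 22. E and C advance.
Runoff: E is ranked above C on 22 ballots, C above E on 47.

C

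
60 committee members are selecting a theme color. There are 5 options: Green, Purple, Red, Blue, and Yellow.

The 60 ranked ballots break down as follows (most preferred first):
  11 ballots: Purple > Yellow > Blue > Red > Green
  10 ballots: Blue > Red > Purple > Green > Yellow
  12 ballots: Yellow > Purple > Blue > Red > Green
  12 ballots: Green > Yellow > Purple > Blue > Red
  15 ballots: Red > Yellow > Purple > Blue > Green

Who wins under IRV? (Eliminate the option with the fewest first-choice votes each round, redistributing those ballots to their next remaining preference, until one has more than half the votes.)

Round 1: Green 12, Purple 11, Red 15, Blue 10, Yellow 12. Blue eliminated.
Round 2: Green 12, Purple 11, Red 25, Yellow 12. Purple eliminated.
Round 3: Green 12, Red 25, Yellow 23. Green eliminated.
Round 4: Red 25, Yellow 35. Yellow has a majority (≥31).

Yellow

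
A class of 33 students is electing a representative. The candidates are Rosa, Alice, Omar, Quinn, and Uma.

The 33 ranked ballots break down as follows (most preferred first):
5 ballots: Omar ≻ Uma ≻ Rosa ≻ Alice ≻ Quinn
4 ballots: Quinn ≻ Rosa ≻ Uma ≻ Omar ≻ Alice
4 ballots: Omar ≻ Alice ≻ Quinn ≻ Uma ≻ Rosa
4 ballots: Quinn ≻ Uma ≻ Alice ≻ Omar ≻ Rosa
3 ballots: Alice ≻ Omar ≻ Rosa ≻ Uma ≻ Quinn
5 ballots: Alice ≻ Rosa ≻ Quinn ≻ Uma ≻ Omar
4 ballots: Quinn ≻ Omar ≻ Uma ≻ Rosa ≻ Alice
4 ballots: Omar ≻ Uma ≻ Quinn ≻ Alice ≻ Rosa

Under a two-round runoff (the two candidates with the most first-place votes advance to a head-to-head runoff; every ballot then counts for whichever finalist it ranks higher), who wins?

Quinn

Round 1 first-place votes: Rosa 0, Alice 8, Omar 13, Quinn 12, Uma 0. Omar and Quinn advance.
Runoff: Omar is ranked above Quinn on 16 ballots, Quinn above Omar on 17.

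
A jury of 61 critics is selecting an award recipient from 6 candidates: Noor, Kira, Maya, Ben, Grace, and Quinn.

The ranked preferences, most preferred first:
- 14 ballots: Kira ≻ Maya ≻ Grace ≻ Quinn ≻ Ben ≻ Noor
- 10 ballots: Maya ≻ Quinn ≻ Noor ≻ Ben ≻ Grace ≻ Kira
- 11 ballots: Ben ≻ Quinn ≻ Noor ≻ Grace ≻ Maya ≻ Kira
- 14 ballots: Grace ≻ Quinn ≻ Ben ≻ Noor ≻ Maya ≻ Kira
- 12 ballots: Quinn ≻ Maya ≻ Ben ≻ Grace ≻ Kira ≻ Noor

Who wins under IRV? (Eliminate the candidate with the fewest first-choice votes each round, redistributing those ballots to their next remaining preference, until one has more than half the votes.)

Quinn

Round 1: Noor 0, Kira 14, Maya 10, Ben 11, Grace 14, Quinn 12. Noor eliminated.
Round 2: Kira 14, Maya 10, Ben 11, Grace 14, Quinn 12. Maya eliminated.
Round 3: Kira 14, Ben 11, Grace 14, Quinn 22. Ben eliminated.
Round 4: Kira 14, Grace 14, Quinn 33. Quinn has a majority (≥31).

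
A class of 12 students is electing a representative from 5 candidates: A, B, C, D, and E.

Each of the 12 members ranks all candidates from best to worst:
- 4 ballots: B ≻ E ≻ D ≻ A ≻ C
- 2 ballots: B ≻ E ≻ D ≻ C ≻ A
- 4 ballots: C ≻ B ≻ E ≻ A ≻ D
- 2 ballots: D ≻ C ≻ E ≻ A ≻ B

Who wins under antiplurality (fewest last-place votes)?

E

Last-place votes: A 2, B 2, C 4, D 4, E 0.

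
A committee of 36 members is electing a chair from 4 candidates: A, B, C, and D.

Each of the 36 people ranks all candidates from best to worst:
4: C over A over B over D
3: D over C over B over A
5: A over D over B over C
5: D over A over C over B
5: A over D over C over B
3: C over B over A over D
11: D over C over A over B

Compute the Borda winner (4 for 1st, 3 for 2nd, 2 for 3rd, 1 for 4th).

A: 4×3 + 3×1 + 5×4 + 5×3 + 5×4 + 3×2 + 11×2 = 98
B: 4×2 + 3×2 + 5×2 + 5×1 + 5×1 + 3×3 + 11×1 = 54
C: 4×4 + 3×3 + 5×1 + 5×2 + 5×2 + 3×4 + 11×3 = 95
D: 4×1 + 3×4 + 5×3 + 5×4 + 5×3 + 3×1 + 11×4 = 113

D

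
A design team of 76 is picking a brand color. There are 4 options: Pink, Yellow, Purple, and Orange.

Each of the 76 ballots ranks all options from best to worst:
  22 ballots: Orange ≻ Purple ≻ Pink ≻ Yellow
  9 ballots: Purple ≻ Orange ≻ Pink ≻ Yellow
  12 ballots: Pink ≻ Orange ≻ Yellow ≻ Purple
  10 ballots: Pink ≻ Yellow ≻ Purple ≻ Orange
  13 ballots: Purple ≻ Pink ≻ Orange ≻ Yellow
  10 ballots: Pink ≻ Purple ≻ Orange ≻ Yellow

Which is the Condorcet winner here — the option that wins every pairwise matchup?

Purple

Purple vs Pink: 44–32
Purple vs Yellow: 54–22
Purple vs Orange: 42–34
Purple beats every other option.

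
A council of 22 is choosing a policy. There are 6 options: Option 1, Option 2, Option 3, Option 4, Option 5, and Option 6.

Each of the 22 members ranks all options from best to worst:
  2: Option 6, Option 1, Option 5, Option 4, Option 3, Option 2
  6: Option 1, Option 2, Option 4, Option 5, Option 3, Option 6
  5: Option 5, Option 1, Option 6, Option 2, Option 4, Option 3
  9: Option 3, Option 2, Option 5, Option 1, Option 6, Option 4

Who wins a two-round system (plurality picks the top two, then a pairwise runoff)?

Option 1

Round 1 first-place votes: Option 1 6, Option 2 0, Option 3 9, Option 4 0, Option 5 5, Option 6 2. Option 3 and Option 1 advance.
Runoff: Option 3 is ranked above Option 1 on 9 ballots, Option 1 above Option 3 on 13.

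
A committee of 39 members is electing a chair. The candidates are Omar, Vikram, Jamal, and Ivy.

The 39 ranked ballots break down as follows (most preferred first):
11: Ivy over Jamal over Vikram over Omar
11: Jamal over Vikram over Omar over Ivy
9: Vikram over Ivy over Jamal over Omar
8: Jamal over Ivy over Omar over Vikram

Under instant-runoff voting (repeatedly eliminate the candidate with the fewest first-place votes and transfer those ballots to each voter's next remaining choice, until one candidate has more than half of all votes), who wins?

Round 1: Omar 0, Vikram 9, Jamal 19, Ivy 11. Omar eliminated.
Round 2: Vikram 9, Jamal 19, Ivy 11. Vikram eliminated.
Round 3: Jamal 19, Ivy 20. Ivy has a majority (≥20).

Ivy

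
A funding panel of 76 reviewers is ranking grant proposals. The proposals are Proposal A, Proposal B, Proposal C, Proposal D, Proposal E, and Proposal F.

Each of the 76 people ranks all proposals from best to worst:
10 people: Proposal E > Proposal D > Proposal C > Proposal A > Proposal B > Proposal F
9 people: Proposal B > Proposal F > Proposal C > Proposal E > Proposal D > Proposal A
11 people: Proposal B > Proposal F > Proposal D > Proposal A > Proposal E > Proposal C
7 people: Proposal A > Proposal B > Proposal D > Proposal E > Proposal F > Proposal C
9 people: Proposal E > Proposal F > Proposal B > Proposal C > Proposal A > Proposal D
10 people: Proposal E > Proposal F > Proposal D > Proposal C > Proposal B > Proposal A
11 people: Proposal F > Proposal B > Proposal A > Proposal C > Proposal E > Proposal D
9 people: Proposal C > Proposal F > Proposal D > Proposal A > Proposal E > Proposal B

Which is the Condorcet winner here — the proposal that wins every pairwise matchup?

Proposal F vs Proposal A: 59–17
Proposal F vs Proposal B: 39–37
Proposal F vs Proposal C: 57–19
Proposal F vs Proposal D: 59–17
Proposal F vs Proposal E: 40–36
Proposal F beats every other proposal.

Proposal F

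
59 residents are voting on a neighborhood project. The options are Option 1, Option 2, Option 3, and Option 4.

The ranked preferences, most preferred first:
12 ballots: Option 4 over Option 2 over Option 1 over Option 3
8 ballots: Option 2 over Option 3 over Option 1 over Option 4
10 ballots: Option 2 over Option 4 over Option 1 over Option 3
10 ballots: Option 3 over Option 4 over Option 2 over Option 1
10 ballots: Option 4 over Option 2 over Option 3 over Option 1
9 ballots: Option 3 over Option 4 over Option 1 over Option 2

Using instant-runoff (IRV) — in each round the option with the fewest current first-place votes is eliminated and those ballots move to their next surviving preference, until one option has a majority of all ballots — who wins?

Option 4

Round 1: Option 1 0, Option 2 18, Option 3 19, Option 4 22. Option 1 eliminated.
Round 2: Option 2 18, Option 3 19, Option 4 22. Option 2 eliminated.
Round 3: Option 3 27, Option 4 32. Option 4 has a majority (≥30).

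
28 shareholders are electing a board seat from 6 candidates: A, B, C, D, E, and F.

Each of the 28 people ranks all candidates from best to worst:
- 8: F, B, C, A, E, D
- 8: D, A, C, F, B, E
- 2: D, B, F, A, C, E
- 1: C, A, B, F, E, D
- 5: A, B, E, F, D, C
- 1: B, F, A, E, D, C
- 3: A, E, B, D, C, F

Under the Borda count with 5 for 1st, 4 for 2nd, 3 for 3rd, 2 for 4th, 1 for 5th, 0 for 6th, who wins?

A

A: 8×2 + 8×4 + 2×2 + 1×4 + 5×5 + 1×3 + 3×5 = 99
B: 8×4 + 8×1 + 2×4 + 1×3 + 5×4 + 1×5 + 3×3 = 85
C: 8×3 + 8×3 + 2×1 + 1×5 + 5×0 + 1×0 + 3×1 = 58
D: 8×0 + 8×5 + 2×5 + 1×0 + 5×1 + 1×1 + 3×2 = 62
E: 8×1 + 8×0 + 2×0 + 1×1 + 5×3 + 1×2 + 3×4 = 38
F: 8×5 + 8×2 + 2×3 + 1×2 + 5×2 + 1×4 + 3×0 = 78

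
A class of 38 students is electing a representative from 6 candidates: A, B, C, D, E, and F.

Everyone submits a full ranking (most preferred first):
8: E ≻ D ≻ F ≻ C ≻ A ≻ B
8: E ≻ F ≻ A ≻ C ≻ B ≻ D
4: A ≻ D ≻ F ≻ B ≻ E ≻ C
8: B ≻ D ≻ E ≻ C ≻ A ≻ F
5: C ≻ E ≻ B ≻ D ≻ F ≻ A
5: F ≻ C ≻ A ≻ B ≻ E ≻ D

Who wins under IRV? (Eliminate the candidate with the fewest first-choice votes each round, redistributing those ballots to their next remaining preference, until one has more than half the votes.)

E

Round 1: A 4, B 8, C 5, D 0, E 16, F 5. D eliminated.
Round 2: A 4, B 8, C 5, E 16, F 5. A eliminated.
Round 3: B 8, C 5, E 16, F 9. C eliminated.
Round 4: B 8, E 21, F 9. E has a majority (≥20).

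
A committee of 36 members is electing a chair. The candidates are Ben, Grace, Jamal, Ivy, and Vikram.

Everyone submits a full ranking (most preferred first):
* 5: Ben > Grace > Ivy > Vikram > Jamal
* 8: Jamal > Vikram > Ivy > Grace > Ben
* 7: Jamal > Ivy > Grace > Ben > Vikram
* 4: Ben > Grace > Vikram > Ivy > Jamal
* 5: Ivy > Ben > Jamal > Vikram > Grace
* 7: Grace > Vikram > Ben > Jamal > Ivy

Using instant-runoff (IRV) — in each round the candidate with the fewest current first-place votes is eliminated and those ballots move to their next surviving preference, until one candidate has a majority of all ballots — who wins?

Ben

Round 1: Ben 9, Grace 7, Jamal 15, Ivy 5, Vikram 0. Vikram eliminated.
Round 2: Ben 9, Grace 7, Jamal 15, Ivy 5. Ivy eliminated.
Round 3: Ben 14, Grace 7, Jamal 15. Grace eliminated.
Round 4: Ben 21, Jamal 15. Ben has a majority (≥19).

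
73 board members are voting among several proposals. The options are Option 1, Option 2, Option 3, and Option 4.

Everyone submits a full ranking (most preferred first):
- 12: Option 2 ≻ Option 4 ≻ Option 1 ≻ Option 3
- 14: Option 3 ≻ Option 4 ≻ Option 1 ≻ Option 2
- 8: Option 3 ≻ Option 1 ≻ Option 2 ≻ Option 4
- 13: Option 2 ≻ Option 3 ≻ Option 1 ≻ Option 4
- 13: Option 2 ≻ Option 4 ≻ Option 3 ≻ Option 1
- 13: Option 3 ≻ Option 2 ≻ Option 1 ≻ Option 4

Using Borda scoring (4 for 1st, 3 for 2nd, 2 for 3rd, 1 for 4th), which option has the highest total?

Option 2

Option 1: 12×2 + 14×2 + 8×3 + 13×2 + 13×1 + 13×2 = 141
Option 2: 12×4 + 14×1 + 8×2 + 13×4 + 13×4 + 13×3 = 221
Option 3: 12×1 + 14×4 + 8×4 + 13×3 + 13×2 + 13×4 = 217
Option 4: 12×3 + 14×3 + 8×1 + 13×1 + 13×3 + 13×1 = 151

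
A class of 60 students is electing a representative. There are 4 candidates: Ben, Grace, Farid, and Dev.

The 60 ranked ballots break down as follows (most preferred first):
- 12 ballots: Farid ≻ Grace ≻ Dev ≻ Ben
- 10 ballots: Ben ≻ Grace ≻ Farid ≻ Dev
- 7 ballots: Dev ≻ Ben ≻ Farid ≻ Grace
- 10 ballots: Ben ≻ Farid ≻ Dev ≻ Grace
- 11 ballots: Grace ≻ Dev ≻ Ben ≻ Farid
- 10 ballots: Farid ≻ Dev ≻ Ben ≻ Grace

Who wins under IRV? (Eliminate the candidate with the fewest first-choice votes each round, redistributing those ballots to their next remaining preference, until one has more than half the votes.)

Round 1: Ben 20, Grace 11, Farid 22, Dev 7. Dev eliminated.
Round 2: Ben 27, Grace 11, Farid 22. Grace eliminated.
Round 3: Ben 38, Farid 22. Ben has a majority (≥31).

Ben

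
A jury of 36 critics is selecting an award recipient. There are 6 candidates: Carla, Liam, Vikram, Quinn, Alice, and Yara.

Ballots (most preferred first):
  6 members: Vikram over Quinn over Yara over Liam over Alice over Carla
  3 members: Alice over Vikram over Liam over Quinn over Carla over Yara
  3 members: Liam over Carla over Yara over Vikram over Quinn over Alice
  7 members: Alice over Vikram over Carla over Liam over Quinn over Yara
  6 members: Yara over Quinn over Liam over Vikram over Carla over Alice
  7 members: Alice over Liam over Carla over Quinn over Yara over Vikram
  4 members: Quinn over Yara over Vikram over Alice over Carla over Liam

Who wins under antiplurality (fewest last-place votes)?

Quinn

Last-place votes: Carla 6, Liam 4, Vikram 7, Quinn 0, Alice 9, Yara 10.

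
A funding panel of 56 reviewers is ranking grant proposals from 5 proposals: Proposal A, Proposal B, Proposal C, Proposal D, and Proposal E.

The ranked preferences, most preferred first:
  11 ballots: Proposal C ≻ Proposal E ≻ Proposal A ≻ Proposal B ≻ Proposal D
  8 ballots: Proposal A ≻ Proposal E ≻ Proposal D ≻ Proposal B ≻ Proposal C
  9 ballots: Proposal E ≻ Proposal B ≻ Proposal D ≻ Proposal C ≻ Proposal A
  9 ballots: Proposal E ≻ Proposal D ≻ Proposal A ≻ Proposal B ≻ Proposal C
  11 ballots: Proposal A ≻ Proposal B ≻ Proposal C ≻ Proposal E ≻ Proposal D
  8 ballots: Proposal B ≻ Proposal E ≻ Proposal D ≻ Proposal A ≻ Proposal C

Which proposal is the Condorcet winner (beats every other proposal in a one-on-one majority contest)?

Proposal E

Proposal E vs Proposal A: 37–19
Proposal E vs Proposal B: 37–19
Proposal E vs Proposal C: 34–22
Proposal E vs Proposal D: 56–0
Proposal E beats every other proposal.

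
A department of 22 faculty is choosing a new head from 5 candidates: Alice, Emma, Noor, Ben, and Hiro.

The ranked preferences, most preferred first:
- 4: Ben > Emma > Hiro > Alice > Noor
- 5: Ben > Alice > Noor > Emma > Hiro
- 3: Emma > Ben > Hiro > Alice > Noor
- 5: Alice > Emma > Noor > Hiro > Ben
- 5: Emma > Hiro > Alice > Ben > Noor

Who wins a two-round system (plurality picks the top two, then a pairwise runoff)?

Round 1 first-place votes: Alice 5, Emma 8, Noor 0, Ben 9, Hiro 0. Ben and Emma advance.
Runoff: Ben is ranked above Emma on 9 ballots, Emma above Ben on 13.

Emma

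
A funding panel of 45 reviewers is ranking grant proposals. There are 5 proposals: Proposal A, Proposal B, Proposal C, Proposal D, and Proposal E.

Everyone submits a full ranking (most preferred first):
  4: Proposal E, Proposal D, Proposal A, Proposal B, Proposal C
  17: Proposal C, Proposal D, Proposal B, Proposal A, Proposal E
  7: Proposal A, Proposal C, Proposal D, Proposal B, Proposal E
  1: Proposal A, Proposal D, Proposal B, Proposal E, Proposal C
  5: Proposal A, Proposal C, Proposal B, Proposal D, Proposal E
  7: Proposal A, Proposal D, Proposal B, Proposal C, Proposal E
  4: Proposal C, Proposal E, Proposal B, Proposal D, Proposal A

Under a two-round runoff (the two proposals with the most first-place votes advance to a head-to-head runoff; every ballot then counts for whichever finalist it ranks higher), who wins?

Round 1 first-place votes: Proposal A 20, Proposal B 0, Proposal C 21, Proposal D 0, Proposal E 4. Proposal C and Proposal A advance.
Runoff: Proposal C is ranked above Proposal A on 21 ballots, Proposal A above Proposal C on 24.

Proposal A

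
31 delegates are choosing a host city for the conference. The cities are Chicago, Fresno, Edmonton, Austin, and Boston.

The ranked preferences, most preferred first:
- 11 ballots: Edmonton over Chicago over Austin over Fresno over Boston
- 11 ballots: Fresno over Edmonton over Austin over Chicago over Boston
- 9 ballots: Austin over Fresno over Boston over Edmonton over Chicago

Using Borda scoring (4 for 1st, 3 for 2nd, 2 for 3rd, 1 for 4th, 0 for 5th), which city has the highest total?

Chicago: 11×3 + 11×1 + 9×0 = 44
Fresno: 11×1 + 11×4 + 9×3 = 82
Edmonton: 11×4 + 11×3 + 9×1 = 86
Austin: 11×2 + 11×2 + 9×4 = 80
Boston: 11×0 + 11×0 + 9×2 = 18

Edmonton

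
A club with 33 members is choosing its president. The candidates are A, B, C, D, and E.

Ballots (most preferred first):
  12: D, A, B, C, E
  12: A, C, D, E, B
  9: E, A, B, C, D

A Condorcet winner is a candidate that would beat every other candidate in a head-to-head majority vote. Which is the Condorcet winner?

A vs B: 33–0
A vs C: 33–0
A vs D: 21–12
A vs E: 24–9
A beats every other candidate.

A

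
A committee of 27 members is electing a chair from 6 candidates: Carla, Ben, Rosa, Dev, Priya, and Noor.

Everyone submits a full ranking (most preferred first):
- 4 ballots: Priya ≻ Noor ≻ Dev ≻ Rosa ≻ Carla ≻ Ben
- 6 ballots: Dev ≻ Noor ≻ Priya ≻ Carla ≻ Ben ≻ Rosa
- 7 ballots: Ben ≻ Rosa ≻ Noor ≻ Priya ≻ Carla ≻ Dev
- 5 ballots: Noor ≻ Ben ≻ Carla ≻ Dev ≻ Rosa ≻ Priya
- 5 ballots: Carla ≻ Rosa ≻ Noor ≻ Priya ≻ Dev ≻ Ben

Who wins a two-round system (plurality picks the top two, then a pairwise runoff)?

Dev

Round 1 first-place votes: Carla 5, Ben 7, Rosa 0, Dev 6, Priya 4, Noor 5. Ben and Dev advance.
Runoff: Ben is ranked above Dev on 12 ballots, Dev above Ben on 15.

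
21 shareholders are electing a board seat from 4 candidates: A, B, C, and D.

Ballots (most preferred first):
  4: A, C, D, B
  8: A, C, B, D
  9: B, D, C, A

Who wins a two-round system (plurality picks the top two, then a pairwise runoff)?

Round 1 first-place votes: A 12, B 9, C 0, D 0. A and B advance.
Runoff: A is ranked above B on 12 ballots, B above A on 9.

A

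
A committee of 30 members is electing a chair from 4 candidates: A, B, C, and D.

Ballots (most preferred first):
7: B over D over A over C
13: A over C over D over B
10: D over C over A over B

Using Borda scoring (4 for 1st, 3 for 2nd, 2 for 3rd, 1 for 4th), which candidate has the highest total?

A: 7×2 + 13×4 + 10×2 = 86
B: 7×4 + 13×1 + 10×1 = 51
C: 7×1 + 13×3 + 10×3 = 76
D: 7×3 + 13×2 + 10×4 = 87

D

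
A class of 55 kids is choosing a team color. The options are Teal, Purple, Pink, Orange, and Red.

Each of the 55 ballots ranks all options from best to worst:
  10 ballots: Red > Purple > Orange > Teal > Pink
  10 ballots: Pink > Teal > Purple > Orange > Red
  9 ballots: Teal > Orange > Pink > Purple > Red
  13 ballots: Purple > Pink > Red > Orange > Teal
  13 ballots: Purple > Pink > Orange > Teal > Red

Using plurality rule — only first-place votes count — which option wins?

Purple

First-place votes: Teal 9, Purple 26, Pink 10, Orange 0, Red 10.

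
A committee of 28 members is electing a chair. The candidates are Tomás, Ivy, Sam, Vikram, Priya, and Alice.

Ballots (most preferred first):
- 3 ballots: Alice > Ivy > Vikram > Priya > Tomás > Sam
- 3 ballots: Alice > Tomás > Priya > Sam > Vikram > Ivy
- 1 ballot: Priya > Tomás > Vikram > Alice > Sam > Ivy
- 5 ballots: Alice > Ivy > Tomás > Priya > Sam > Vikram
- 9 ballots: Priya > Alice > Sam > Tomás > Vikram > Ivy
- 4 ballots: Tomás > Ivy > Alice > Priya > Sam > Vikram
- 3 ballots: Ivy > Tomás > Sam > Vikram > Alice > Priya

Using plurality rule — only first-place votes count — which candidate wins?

First-place votes: Tomás 4, Ivy 3, Sam 0, Vikram 0, Priya 10, Alice 11.

Alice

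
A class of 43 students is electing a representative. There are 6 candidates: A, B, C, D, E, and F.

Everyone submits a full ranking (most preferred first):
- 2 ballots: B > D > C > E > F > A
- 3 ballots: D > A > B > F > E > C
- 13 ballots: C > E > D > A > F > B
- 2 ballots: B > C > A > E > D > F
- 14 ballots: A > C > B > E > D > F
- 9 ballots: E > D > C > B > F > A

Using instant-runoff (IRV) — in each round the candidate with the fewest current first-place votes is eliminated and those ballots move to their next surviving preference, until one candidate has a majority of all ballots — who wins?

C

Round 1: A 14, B 4, C 13, D 3, E 9, F 0. F eliminated.
Round 2: A 14, B 4, C 13, D 3, E 9. D eliminated.
Round 3: A 17, B 4, C 13, E 9. B eliminated.
Round 4: A 17, C 17, E 9. E eliminated.
Round 5: A 17, C 26. C has a majority (≥22).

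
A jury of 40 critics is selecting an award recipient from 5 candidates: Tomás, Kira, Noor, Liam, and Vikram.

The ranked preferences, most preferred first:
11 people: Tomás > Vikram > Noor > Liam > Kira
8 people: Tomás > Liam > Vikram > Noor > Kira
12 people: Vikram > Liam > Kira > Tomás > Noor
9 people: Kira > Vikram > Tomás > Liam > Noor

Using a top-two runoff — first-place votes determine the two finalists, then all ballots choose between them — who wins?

Round 1 first-place votes: Tomás 19, Kira 9, Noor 0, Liam 0, Vikram 12. Tomás and Vikram advance.
Runoff: Tomás is ranked above Vikram on 19 ballots, Vikram above Tomás on 21.

Vikram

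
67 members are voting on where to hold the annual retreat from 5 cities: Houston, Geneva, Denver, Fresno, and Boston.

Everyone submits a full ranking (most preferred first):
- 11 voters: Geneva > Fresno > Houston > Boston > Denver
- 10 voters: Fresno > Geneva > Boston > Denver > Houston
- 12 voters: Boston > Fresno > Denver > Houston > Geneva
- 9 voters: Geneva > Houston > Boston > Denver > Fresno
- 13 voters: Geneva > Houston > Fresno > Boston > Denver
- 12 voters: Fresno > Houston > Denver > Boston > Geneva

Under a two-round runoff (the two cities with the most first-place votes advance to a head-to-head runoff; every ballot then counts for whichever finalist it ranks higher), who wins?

Round 1 first-place votes: Houston 0, Geneva 33, Denver 0, Fresno 22, Boston 12. Geneva and Fresno advance.
Runoff: Geneva is ranked above Fresno on 33 ballots, Fresno above Geneva on 34.

Fresno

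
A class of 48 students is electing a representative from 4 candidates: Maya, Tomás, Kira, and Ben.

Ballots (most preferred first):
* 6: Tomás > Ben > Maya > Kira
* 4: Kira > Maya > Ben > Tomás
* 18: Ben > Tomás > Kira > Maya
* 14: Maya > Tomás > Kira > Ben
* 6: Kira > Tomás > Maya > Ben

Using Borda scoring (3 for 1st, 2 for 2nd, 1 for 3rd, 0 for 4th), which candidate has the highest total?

Maya: 6×1 + 4×2 + 18×0 + 14×3 + 6×1 = 62
Tomás: 6×3 + 4×0 + 18×2 + 14×2 + 6×2 = 94
Kira: 6×0 + 4×3 + 18×1 + 14×1 + 6×3 = 62
Ben: 6×2 + 4×1 + 18×3 + 14×0 + 6×0 = 70

Tomás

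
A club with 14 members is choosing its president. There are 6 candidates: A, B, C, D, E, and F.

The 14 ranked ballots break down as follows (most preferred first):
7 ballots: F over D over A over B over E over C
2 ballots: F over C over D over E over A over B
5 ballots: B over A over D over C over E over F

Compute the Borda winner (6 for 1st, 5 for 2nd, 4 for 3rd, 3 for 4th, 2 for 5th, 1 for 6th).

D

A: 7×4 + 2×2 + 5×5 = 57
B: 7×3 + 2×1 + 5×6 = 53
C: 7×1 + 2×5 + 5×3 = 32
D: 7×5 + 2×4 + 5×4 = 63
E: 7×2 + 2×3 + 5×2 = 30
F: 7×6 + 2×6 + 5×1 = 59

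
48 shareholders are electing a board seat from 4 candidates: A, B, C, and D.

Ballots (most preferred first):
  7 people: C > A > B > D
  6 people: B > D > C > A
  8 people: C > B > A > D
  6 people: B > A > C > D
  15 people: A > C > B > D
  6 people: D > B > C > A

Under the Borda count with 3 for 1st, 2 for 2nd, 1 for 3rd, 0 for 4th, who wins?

A: 7×2 + 6×0 + 8×1 + 6×2 + 15×3 + 6×0 = 79
B: 7×1 + 6×3 + 8×2 + 6×3 + 15×1 + 6×2 = 86
C: 7×3 + 6×1 + 8×3 + 6×1 + 15×2 + 6×1 = 93
D: 7×0 + 6×2 + 8×0 + 6×0 + 15×0 + 6×3 = 30

C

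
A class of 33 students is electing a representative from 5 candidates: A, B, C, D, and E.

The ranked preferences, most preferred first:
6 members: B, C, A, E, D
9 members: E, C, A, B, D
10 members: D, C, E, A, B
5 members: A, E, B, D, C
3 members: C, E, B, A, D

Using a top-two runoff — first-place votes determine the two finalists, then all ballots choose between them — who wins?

E

Round 1 first-place votes: A 5, B 6, C 3, D 10, E 9. D and E advance.
Runoff: D is ranked above E on 10 ballots, E above D on 23.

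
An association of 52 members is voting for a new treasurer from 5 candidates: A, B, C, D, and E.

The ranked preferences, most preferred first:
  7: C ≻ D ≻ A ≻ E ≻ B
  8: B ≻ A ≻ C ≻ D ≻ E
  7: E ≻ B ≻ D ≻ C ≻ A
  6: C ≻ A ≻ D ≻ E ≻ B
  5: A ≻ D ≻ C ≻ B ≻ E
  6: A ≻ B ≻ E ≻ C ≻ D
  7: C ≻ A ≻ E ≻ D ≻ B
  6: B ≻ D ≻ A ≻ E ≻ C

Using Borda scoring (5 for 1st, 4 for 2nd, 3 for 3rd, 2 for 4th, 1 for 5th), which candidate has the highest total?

A: 7×3 + 8×4 + 7×1 + 6×4 + 5×5 + 6×5 + 7×4 + 6×3 = 185
B: 7×1 + 8×5 + 7×4 + 6×1 + 5×2 + 6×4 + 7×1 + 6×5 = 152
C: 7×5 + 8×3 + 7×2 + 6×5 + 5×3 + 6×2 + 7×5 + 6×1 = 171
D: 7×4 + 8×2 + 7×3 + 6×3 + 5×4 + 6×1 + 7×2 + 6×4 = 147
E: 7×2 + 8×1 + 7×5 + 6×2 + 5×1 + 6×3 + 7×3 + 6×2 = 125

A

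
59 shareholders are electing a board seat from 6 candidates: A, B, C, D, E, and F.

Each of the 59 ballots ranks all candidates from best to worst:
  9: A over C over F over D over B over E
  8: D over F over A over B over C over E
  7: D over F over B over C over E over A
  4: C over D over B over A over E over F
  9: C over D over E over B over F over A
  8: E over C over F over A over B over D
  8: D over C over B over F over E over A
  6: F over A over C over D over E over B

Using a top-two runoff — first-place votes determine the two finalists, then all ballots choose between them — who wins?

C

Round 1 first-place votes: A 9, B 0, C 13, D 23, E 8, F 6. D and C advance.
Runoff: D is ranked above C on 23 ballots, C above D on 36.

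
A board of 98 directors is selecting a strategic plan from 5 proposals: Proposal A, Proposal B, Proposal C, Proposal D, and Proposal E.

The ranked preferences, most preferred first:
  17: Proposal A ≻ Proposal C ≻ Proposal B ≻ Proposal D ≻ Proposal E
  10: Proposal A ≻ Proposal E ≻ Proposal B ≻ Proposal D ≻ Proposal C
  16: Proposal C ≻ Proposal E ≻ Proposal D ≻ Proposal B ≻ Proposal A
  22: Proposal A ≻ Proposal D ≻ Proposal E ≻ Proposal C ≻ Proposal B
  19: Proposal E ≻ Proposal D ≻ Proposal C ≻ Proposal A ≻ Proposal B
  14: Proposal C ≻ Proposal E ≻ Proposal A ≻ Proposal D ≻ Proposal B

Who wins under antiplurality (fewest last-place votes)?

Proposal D

Last-place votes: Proposal A 16, Proposal B 55, Proposal C 10, Proposal D 0, Proposal E 17.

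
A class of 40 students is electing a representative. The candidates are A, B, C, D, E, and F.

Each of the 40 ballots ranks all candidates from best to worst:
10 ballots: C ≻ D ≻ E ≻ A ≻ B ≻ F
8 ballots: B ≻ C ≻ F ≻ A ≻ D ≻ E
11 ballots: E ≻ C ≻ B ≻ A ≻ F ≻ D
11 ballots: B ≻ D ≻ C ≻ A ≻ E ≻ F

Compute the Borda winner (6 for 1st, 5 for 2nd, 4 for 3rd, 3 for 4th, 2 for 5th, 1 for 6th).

C

A: 10×3 + 8×3 + 11×3 + 11×3 = 120
B: 10×2 + 8×6 + 11×4 + 11×6 = 178
C: 10×6 + 8×5 + 11×5 + 11×4 = 199
D: 10×5 + 8×2 + 11×1 + 11×5 = 132
E: 10×4 + 8×1 + 11×6 + 11×2 = 136
F: 10×1 + 8×4 + 11×2 + 11×1 = 75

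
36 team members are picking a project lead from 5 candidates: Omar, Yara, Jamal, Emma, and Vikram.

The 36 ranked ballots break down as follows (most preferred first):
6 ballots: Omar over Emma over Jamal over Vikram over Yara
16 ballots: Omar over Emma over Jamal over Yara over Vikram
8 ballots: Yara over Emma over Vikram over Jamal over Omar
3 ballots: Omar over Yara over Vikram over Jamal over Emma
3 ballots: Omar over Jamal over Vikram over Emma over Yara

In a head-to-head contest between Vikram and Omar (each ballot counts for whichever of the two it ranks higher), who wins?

Omar

Vikram is ranked above Omar on 8 ballots; Omar above Vikram on 28.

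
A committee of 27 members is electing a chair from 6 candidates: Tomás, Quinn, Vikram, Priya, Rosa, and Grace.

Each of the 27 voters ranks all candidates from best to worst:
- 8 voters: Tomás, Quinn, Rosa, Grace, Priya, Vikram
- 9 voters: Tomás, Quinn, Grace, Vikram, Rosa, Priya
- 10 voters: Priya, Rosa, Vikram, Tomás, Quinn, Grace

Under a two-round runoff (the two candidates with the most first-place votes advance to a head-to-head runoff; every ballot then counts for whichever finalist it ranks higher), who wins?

Tomás

Round 1 first-place votes: Tomás 17, Quinn 0, Vikram 0, Priya 10, Rosa 0, Grace 0. Tomás and Priya advance.
Runoff: Tomás is ranked above Priya on 17 ballots, Priya above Tomás on 10.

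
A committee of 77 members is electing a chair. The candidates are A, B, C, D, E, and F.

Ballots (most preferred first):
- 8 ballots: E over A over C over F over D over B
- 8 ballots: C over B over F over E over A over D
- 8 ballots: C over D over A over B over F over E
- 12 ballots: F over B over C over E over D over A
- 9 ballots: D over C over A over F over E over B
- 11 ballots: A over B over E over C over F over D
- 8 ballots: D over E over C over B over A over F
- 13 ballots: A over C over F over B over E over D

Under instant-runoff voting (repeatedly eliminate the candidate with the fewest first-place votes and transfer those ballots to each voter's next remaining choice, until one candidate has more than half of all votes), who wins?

C

Round 1: A 24, B 0, C 16, D 17, E 8, F 12. B eliminated.
Round 2: A 24, C 16, D 17, E 8, F 12. E eliminated.
Round 3: A 32, C 16, D 17, F 12. F eliminated.
Round 4: A 32, C 28, D 17. D eliminated.
Round 5: A 32, C 45. C has a majority (≥39).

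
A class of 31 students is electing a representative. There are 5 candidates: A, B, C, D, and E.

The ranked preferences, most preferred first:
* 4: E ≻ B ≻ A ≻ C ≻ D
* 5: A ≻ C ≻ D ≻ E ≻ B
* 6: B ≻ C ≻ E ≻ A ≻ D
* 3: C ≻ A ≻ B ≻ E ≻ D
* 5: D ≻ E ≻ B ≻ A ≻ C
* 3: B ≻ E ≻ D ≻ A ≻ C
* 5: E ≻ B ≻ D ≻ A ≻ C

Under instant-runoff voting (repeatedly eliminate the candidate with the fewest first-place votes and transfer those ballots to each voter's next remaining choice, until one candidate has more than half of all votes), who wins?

E

Round 1: A 5, B 9, C 3, D 5, E 9. C eliminated.
Round 2: A 8, B 9, D 5, E 9. D eliminated.
Round 3: A 8, B 9, E 14. A eliminated.
Round 4: B 12, E 19. E has a majority (≥16).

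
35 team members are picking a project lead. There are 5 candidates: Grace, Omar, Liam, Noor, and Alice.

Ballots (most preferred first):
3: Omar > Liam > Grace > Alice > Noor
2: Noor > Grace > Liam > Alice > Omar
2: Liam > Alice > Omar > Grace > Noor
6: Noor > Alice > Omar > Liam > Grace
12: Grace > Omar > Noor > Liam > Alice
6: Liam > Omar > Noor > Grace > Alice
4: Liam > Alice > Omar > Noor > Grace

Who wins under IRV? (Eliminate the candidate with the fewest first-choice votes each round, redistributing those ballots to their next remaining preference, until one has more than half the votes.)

Round 1: Grace 12, Omar 3, Liam 12, Noor 8, Alice 0. Alice eliminated.
Round 2: Grace 12, Omar 3, Liam 12, Noor 8. Omar eliminated.
Round 3: Grace 12, Liam 15, Noor 8. Noor eliminated.
Round 4: Grace 14, Liam 21. Liam has a majority (≥18).

Liam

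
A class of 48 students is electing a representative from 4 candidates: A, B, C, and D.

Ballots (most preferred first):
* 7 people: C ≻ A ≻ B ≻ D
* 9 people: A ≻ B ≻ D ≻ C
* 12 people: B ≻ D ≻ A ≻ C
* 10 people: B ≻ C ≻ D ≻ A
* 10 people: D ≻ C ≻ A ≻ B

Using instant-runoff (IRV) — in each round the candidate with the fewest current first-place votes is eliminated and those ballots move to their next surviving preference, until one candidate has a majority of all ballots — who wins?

Round 1: A 9, B 22, C 7, D 10. C eliminated.
Round 2: A 16, B 22, D 10. D eliminated.
Round 3: A 26, B 22. A has a majority (≥25).

A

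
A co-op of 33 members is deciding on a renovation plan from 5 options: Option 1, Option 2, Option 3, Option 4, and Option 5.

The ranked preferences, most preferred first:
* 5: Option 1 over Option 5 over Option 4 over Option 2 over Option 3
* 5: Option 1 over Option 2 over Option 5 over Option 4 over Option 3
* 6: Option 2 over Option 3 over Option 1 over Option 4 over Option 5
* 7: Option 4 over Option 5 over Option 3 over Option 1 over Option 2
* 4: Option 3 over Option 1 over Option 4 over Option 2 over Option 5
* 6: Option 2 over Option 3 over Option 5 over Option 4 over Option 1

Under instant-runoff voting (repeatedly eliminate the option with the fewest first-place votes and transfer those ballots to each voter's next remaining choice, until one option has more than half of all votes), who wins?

Option 1

Round 1: Option 1 10, Option 2 12, Option 3 4, Option 4 7, Option 5 0. Option 5 eliminated.
Round 2: Option 1 10, Option 2 12, Option 3 4, Option 4 7. Option 3 eliminated.
Round 3: Option 1 14, Option 2 12, Option 4 7. Option 4 eliminated.
Round 4: Option 1 21, Option 2 12. Option 1 has a majority (≥17).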